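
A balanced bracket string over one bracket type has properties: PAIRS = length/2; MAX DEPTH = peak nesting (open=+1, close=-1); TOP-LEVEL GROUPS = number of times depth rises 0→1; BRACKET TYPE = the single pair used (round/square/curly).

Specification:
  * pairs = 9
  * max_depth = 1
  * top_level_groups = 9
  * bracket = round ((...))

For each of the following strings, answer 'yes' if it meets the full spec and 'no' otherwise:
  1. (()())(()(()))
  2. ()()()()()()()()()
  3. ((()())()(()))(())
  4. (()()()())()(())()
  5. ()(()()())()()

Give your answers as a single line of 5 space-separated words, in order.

String 1 '(()())(()(()))': depth seq [1 2 1 2 1 0 1 2 1 2 3 2 1 0]
  -> pairs=7 depth=3 groups=2 -> no
String 2 '()()()()()()()()()': depth seq [1 0 1 0 1 0 1 0 1 0 1 0 1 0 1 0 1 0]
  -> pairs=9 depth=1 groups=9 -> yes
String 3 '((()())()(()))(())': depth seq [1 2 3 2 3 2 1 2 1 2 3 2 1 0 1 2 1 0]
  -> pairs=9 depth=3 groups=2 -> no
String 4 '(()()()())()(())()': depth seq [1 2 1 2 1 2 1 2 1 0 1 0 1 2 1 0 1 0]
  -> pairs=9 depth=2 groups=4 -> no
String 5 '()(()()())()()': depth seq [1 0 1 2 1 2 1 2 1 0 1 0 1 0]
  -> pairs=7 depth=2 groups=4 -> no

Answer: no yes no no no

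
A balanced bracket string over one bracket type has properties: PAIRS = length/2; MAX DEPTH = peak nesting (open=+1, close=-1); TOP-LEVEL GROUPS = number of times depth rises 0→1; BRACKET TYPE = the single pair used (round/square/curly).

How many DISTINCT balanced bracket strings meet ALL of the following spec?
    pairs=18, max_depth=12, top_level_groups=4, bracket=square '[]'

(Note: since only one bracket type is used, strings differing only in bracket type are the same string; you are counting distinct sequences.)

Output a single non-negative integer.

Answer: 12768

Derivation:
Spec: pairs=18 depth=12 groups=4
Count(depth <= 12) = 58927834
Count(depth <= 11) = 58915066
Count(depth == 12) = 58927834 - 58915066 = 12768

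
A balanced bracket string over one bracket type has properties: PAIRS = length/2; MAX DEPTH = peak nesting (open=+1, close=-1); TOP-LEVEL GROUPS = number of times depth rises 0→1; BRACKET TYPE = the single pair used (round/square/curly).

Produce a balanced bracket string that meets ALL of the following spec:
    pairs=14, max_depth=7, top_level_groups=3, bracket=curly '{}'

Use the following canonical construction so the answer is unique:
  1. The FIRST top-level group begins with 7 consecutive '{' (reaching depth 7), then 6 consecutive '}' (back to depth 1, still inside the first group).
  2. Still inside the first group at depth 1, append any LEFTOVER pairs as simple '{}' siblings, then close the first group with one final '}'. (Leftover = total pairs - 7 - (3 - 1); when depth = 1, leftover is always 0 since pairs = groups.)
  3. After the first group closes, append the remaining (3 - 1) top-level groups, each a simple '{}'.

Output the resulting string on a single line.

Answer: {{{{{{{}}}}}}{}{}{}{}{}}{}{}

Derivation:
Spec: pairs=14 depth=7 groups=3
Leftover pairs = 14 - 7 - (3-1) = 5
First group: deep chain of depth 7 + 5 sibling pairs
Remaining 2 groups: simple '{}' each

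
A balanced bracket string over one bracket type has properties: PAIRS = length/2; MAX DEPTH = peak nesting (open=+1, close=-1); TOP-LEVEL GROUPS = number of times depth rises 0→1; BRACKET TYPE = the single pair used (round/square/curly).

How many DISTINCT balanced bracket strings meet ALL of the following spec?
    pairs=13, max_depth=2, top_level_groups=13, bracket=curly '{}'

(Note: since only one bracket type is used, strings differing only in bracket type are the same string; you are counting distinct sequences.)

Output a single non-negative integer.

Spec: pairs=13 depth=2 groups=13
Count(depth <= 2) = 1
Count(depth <= 1) = 1
Count(depth == 2) = 1 - 1 = 0

Answer: 0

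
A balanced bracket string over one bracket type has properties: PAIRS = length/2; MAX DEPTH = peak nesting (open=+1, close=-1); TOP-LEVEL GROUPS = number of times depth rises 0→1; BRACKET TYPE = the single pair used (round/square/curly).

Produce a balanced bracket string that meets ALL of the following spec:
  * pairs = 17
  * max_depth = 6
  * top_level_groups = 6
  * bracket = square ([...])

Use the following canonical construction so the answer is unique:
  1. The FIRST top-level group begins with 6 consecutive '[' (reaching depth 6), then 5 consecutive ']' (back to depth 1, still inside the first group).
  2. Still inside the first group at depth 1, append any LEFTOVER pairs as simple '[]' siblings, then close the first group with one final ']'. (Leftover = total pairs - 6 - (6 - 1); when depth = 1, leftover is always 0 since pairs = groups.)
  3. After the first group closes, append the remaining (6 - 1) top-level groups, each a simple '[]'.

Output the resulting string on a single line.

Answer: [[[[[[]]]]][][][][][][]][][][][][]

Derivation:
Spec: pairs=17 depth=6 groups=6
Leftover pairs = 17 - 6 - (6-1) = 6
First group: deep chain of depth 6 + 6 sibling pairs
Remaining 5 groups: simple '[]' each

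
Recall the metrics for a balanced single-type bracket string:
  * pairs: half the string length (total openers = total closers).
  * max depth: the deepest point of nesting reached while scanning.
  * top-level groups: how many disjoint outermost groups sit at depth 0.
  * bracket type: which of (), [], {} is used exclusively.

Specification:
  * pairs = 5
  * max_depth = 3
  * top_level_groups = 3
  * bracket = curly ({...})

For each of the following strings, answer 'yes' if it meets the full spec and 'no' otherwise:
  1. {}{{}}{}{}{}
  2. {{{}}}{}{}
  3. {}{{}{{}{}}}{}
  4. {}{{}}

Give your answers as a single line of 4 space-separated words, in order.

Answer: no yes no no

Derivation:
String 1 '{}{{}}{}{}{}': depth seq [1 0 1 2 1 0 1 0 1 0 1 0]
  -> pairs=6 depth=2 groups=5 -> no
String 2 '{{{}}}{}{}': depth seq [1 2 3 2 1 0 1 0 1 0]
  -> pairs=5 depth=3 groups=3 -> yes
String 3 '{}{{}{{}{}}}{}': depth seq [1 0 1 2 1 2 3 2 3 2 1 0 1 0]
  -> pairs=7 depth=3 groups=3 -> no
String 4 '{}{{}}': depth seq [1 0 1 2 1 0]
  -> pairs=3 depth=2 groups=2 -> no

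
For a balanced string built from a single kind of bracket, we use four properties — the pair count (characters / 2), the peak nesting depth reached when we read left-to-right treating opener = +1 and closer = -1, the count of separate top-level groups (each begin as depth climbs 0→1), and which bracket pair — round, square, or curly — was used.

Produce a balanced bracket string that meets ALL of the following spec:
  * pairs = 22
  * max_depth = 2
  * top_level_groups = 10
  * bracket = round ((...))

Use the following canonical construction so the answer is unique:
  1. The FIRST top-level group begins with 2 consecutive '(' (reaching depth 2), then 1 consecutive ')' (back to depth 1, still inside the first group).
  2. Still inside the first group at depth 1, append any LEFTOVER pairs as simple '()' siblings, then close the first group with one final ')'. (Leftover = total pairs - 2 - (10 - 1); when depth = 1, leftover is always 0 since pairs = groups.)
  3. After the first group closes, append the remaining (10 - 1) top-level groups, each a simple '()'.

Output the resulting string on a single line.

Answer: (()()()()()()()()()()()())()()()()()()()()()

Derivation:
Spec: pairs=22 depth=2 groups=10
Leftover pairs = 22 - 2 - (10-1) = 11
First group: deep chain of depth 2 + 11 sibling pairs
Remaining 9 groups: simple '()' each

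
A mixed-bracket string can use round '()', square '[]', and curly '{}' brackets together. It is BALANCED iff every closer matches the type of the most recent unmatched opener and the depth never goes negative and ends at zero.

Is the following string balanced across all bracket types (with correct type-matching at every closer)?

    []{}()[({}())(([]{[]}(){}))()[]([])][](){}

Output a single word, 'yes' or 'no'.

Answer: yes

Derivation:
pos 0: push '['; stack = [
pos 1: ']' matches '['; pop; stack = (empty)
pos 2: push '{'; stack = {
pos 3: '}' matches '{'; pop; stack = (empty)
pos 4: push '('; stack = (
pos 5: ')' matches '('; pop; stack = (empty)
pos 6: push '['; stack = [
pos 7: push '('; stack = [(
pos 8: push '{'; stack = [({
pos 9: '}' matches '{'; pop; stack = [(
pos 10: push '('; stack = [((
pos 11: ')' matches '('; pop; stack = [(
pos 12: ')' matches '('; pop; stack = [
pos 13: push '('; stack = [(
pos 14: push '('; stack = [((
pos 15: push '['; stack = [(([
pos 16: ']' matches '['; pop; stack = [((
pos 17: push '{'; stack = [(({
pos 18: push '['; stack = [(({[
pos 19: ']' matches '['; pop; stack = [(({
pos 20: '}' matches '{'; pop; stack = [((
pos 21: push '('; stack = [(((
pos 22: ')' matches '('; pop; stack = [((
pos 23: push '{'; stack = [(({
pos 24: '}' matches '{'; pop; stack = [((
pos 25: ')' matches '('; pop; stack = [(
pos 26: ')' matches '('; pop; stack = [
pos 27: push '('; stack = [(
pos 28: ')' matches '('; pop; stack = [
pos 29: push '['; stack = [[
pos 30: ']' matches '['; pop; stack = [
pos 31: push '('; stack = [(
pos 32: push '['; stack = [([
pos 33: ']' matches '['; pop; stack = [(
pos 34: ')' matches '('; pop; stack = [
pos 35: ']' matches '['; pop; stack = (empty)
pos 36: push '['; stack = [
pos 37: ']' matches '['; pop; stack = (empty)
pos 38: push '('; stack = (
pos 39: ')' matches '('; pop; stack = (empty)
pos 40: push '{'; stack = {
pos 41: '}' matches '{'; pop; stack = (empty)
end: stack empty → VALID
Verdict: properly nested → yes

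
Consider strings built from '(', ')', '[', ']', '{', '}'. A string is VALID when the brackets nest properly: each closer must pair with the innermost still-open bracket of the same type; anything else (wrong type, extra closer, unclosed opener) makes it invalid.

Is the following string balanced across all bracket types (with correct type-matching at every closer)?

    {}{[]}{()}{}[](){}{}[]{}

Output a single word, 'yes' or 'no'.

pos 0: push '{'; stack = {
pos 1: '}' matches '{'; pop; stack = (empty)
pos 2: push '{'; stack = {
pos 3: push '['; stack = {[
pos 4: ']' matches '['; pop; stack = {
pos 5: '}' matches '{'; pop; stack = (empty)
pos 6: push '{'; stack = {
pos 7: push '('; stack = {(
pos 8: ')' matches '('; pop; stack = {
pos 9: '}' matches '{'; pop; stack = (empty)
pos 10: push '{'; stack = {
pos 11: '}' matches '{'; pop; stack = (empty)
pos 12: push '['; stack = [
pos 13: ']' matches '['; pop; stack = (empty)
pos 14: push '('; stack = (
pos 15: ')' matches '('; pop; stack = (empty)
pos 16: push '{'; stack = {
pos 17: '}' matches '{'; pop; stack = (empty)
pos 18: push '{'; stack = {
pos 19: '}' matches '{'; pop; stack = (empty)
pos 20: push '['; stack = [
pos 21: ']' matches '['; pop; stack = (empty)
pos 22: push '{'; stack = {
pos 23: '}' matches '{'; pop; stack = (empty)
end: stack empty → VALID
Verdict: properly nested → yes

Answer: yes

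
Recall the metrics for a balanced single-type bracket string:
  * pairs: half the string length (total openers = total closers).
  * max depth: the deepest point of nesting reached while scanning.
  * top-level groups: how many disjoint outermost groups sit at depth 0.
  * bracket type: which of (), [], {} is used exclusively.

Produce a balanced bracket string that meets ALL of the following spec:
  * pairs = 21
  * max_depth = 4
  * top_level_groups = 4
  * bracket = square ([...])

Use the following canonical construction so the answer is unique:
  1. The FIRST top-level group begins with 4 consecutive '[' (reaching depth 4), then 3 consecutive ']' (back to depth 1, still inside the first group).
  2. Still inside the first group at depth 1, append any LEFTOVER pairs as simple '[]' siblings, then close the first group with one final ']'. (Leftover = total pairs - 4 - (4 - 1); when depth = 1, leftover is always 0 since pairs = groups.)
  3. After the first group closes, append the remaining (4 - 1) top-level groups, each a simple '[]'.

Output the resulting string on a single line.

Spec: pairs=21 depth=4 groups=4
Leftover pairs = 21 - 4 - (4-1) = 14
First group: deep chain of depth 4 + 14 sibling pairs
Remaining 3 groups: simple '[]' each

Answer: [[[[]]][][][][][][][][][][][][][][]][][][]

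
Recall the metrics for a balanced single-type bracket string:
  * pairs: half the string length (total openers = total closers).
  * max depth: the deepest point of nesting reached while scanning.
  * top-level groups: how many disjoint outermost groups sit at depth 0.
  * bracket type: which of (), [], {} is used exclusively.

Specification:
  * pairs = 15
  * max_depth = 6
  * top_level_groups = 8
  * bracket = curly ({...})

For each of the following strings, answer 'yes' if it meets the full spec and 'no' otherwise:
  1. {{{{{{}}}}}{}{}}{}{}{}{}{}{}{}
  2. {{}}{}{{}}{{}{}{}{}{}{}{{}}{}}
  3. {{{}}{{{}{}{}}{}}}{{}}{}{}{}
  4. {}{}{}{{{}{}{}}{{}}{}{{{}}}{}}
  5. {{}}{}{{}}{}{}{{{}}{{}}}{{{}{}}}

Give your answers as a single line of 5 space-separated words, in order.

String 1 '{{{{{{}}}}}{}{}}{}{}{}{}{}{}{}': depth seq [1 2 3 4 5 6 5 4 3 2 1 2 1 2 1 0 1 0 1 0 1 0 1 0 1 0 1 0 1 0]
  -> pairs=15 depth=6 groups=8 -> yes
String 2 '{{}}{}{{}}{{}{}{}{}{}{}{{}}{}}': depth seq [1 2 1 0 1 0 1 2 1 0 1 2 1 2 1 2 1 2 1 2 1 2 1 2 3 2 1 2 1 0]
  -> pairs=15 depth=3 groups=4 -> no
String 3 '{{{}}{{{}{}{}}{}}}{{}}{}{}{}': depth seq [1 2 3 2 1 2 3 4 3 4 3 4 3 2 3 2 1 0 1 2 1 0 1 0 1 0 1 0]
  -> pairs=14 depth=4 groups=5 -> no
String 4 '{}{}{}{{{}{}{}}{{}}{}{{{}}}{}}': depth seq [1 0 1 0 1 0 1 2 3 2 3 2 3 2 1 2 3 2 1 2 1 2 3 4 3 2 1 2 1 0]
  -> pairs=15 depth=4 groups=4 -> no
String 5 '{{}}{}{{}}{}{}{{{}}{{}}}{{{}{}}}': depth seq [1 2 1 0 1 0 1 2 1 0 1 0 1 0 1 2 3 2 1 2 3 2 1 0 1 2 3 2 3 2 1 0]
  -> pairs=16 depth=3 groups=7 -> no

Answer: yes no no no no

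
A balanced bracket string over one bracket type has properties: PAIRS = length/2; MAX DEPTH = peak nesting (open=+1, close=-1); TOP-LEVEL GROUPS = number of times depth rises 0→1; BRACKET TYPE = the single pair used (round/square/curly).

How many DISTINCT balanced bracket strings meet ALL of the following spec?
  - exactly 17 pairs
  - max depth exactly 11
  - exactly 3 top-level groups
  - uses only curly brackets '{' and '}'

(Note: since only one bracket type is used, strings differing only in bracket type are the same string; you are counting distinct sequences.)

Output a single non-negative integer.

Answer: 49500

Derivation:
Spec: pairs=17 depth=11 groups=3
Count(depth <= 11) = 25653165
Count(depth <= 10) = 25603665
Count(depth == 11) = 25653165 - 25603665 = 49500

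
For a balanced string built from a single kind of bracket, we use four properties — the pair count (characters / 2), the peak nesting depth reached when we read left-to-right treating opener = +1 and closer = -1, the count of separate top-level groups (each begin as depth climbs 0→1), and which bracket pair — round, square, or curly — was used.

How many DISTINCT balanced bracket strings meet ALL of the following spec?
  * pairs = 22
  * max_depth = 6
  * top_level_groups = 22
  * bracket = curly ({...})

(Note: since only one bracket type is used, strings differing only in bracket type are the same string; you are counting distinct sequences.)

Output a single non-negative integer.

Answer: 0

Derivation:
Spec: pairs=22 depth=6 groups=22
Count(depth <= 6) = 1
Count(depth <= 5) = 1
Count(depth == 6) = 1 - 1 = 0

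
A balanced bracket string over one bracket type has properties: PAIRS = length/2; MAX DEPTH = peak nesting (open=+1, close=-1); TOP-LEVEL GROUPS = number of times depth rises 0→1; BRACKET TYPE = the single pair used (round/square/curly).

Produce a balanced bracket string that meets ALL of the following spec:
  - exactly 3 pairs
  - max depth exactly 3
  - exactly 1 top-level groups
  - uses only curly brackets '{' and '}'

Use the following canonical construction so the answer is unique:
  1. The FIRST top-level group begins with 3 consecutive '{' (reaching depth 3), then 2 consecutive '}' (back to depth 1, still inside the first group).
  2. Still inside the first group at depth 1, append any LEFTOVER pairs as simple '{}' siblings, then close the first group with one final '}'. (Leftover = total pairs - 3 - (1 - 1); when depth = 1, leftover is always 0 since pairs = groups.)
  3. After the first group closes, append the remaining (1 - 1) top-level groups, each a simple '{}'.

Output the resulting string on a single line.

Spec: pairs=3 depth=3 groups=1
Leftover pairs = 3 - 3 - (1-1) = 0
First group: deep chain of depth 3 + 0 sibling pairs
Remaining 0 groups: simple '{}' each

Answer: {{{}}}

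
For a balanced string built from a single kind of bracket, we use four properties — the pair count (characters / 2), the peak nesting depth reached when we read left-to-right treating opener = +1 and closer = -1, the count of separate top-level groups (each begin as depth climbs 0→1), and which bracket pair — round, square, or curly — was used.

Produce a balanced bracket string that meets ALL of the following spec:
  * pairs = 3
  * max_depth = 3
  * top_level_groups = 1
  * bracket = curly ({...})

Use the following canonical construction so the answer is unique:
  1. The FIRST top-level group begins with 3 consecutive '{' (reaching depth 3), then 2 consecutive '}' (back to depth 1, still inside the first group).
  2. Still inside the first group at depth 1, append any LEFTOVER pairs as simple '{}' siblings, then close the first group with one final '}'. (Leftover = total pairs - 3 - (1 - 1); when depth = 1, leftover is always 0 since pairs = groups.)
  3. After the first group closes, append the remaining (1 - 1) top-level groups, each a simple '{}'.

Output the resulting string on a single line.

Spec: pairs=3 depth=3 groups=1
Leftover pairs = 3 - 3 - (1-1) = 0
First group: deep chain of depth 3 + 0 sibling pairs
Remaining 0 groups: simple '{}' each

Answer: {{{}}}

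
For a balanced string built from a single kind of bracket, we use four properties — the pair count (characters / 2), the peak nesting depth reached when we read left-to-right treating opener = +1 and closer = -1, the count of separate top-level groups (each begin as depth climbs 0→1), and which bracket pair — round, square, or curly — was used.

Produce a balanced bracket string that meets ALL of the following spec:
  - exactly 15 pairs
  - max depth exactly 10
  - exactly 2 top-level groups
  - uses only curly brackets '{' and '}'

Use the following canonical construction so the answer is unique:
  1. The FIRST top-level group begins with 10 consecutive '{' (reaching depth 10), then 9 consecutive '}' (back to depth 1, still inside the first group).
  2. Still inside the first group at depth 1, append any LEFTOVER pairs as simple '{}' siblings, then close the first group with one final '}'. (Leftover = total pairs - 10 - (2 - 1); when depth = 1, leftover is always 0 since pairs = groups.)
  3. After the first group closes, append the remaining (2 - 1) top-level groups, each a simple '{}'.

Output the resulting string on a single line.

Spec: pairs=15 depth=10 groups=2
Leftover pairs = 15 - 10 - (2-1) = 4
First group: deep chain of depth 10 + 4 sibling pairs
Remaining 1 groups: simple '{}' each

Answer: {{{{{{{{{{}}}}}}}}}{}{}{}{}}{}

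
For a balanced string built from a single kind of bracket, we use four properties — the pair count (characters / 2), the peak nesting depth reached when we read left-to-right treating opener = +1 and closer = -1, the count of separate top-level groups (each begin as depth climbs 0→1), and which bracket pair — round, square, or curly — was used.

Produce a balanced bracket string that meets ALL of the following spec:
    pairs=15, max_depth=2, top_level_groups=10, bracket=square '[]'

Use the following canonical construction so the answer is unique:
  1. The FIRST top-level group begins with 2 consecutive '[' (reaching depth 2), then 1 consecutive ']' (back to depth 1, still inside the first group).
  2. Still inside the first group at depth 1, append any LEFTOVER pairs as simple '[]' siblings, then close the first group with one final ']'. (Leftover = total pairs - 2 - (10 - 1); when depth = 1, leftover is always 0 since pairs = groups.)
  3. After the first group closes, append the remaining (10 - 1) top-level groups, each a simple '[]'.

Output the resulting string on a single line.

Spec: pairs=15 depth=2 groups=10
Leftover pairs = 15 - 2 - (10-1) = 4
First group: deep chain of depth 2 + 4 sibling pairs
Remaining 9 groups: simple '[]' each

Answer: [[][][][][]][][][][][][][][][]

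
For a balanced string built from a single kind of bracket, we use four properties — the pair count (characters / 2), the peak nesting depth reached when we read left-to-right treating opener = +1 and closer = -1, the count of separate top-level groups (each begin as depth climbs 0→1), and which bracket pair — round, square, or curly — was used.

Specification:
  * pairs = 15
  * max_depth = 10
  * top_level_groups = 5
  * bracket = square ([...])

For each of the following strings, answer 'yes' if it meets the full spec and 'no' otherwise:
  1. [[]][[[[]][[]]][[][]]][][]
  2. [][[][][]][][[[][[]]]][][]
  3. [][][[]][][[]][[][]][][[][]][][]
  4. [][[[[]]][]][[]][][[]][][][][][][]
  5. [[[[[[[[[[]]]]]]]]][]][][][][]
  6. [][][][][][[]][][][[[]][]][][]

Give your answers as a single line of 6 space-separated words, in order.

String 1 '[[]][[[[]][[]]][[][]]][][]': depth seq [1 2 1 0 1 2 3 4 3 2 3 4 3 2 1 2 3 2 3 2 1 0 1 0 1 0]
  -> pairs=13 depth=4 groups=4 -> no
String 2 '[][[][][]][][[[][[]]]][][]': depth seq [1 0 1 2 1 2 1 2 1 0 1 0 1 2 3 2 3 4 3 2 1 0 1 0 1 0]
  -> pairs=13 depth=4 groups=6 -> no
String 3 '[][][[]][][[]][[][]][][[][]][][]': depth seq [1 0 1 0 1 2 1 0 1 0 1 2 1 0 1 2 1 2 1 0 1 0 1 2 1 2 1 0 1 0 1 0]
  -> pairs=16 depth=2 groups=10 -> no
String 4 '[][[[[]]][]][[]][][[]][][][][][][]': depth seq [1 0 1 2 3 4 3 2 1 2 1 0 1 2 1 0 1 0 1 2 1 0 1 0 1 0 1 0 1 0 1 0 1 0]
  -> pairs=17 depth=4 groups=11 -> no
String 5 '[[[[[[[[[[]]]]]]]]][]][][][][]': depth seq [1 2 3 4 5 6 7 8 9 10 9 8 7 6 5 4 3 2 1 2 1 0 1 0 1 0 1 0 1 0]
  -> pairs=15 depth=10 groups=5 -> yes
String 6 '[][][][][][[]][][][[[]][]][][]': depth seq [1 0 1 0 1 0 1 0 1 0 1 2 1 0 1 0 1 0 1 2 3 2 1 2 1 0 1 0 1 0]
  -> pairs=15 depth=3 groups=11 -> no

Answer: no no no no yes no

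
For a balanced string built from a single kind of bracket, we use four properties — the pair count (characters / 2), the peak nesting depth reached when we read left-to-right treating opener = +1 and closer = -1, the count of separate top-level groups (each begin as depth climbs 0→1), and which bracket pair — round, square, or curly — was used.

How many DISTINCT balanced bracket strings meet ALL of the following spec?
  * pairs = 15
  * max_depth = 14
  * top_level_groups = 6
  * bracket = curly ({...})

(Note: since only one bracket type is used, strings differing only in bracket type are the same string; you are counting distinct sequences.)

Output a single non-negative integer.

Spec: pairs=15 depth=14 groups=6
Count(depth <= 14) = 326876
Count(depth <= 13) = 326876
Count(depth == 14) = 326876 - 326876 = 0

Answer: 0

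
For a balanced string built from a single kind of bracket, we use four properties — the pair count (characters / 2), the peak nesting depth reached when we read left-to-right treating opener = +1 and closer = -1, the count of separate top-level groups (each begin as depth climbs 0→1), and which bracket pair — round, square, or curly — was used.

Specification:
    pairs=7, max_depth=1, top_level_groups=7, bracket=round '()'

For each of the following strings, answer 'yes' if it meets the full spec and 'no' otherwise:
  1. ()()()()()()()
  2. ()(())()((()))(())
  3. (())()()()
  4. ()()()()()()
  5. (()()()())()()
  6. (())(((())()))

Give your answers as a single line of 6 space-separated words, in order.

Answer: yes no no no no no

Derivation:
String 1 '()()()()()()()': depth seq [1 0 1 0 1 0 1 0 1 0 1 0 1 0]
  -> pairs=7 depth=1 groups=7 -> yes
String 2 '()(())()((()))(())': depth seq [1 0 1 2 1 0 1 0 1 2 3 2 1 0 1 2 1 0]
  -> pairs=9 depth=3 groups=5 -> no
String 3 '(())()()()': depth seq [1 2 1 0 1 0 1 0 1 0]
  -> pairs=5 depth=2 groups=4 -> no
String 4 '()()()()()()': depth seq [1 0 1 0 1 0 1 0 1 0 1 0]
  -> pairs=6 depth=1 groups=6 -> no
String 5 '(()()()())()()': depth seq [1 2 1 2 1 2 1 2 1 0 1 0 1 0]
  -> pairs=7 depth=2 groups=3 -> no
String 6 '(())(((())()))': depth seq [1 2 1 0 1 2 3 4 3 2 3 2 1 0]
  -> pairs=7 depth=4 groups=2 -> no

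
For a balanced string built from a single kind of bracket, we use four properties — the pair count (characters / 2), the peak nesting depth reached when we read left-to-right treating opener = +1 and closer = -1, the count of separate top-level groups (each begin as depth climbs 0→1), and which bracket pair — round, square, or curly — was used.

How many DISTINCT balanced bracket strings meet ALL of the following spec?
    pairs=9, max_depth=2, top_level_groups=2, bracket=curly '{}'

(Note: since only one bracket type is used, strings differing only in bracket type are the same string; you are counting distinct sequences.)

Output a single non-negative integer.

Spec: pairs=9 depth=2 groups=2
Count(depth <= 2) = 8
Count(depth <= 1) = 0
Count(depth == 2) = 8 - 0 = 8

Answer: 8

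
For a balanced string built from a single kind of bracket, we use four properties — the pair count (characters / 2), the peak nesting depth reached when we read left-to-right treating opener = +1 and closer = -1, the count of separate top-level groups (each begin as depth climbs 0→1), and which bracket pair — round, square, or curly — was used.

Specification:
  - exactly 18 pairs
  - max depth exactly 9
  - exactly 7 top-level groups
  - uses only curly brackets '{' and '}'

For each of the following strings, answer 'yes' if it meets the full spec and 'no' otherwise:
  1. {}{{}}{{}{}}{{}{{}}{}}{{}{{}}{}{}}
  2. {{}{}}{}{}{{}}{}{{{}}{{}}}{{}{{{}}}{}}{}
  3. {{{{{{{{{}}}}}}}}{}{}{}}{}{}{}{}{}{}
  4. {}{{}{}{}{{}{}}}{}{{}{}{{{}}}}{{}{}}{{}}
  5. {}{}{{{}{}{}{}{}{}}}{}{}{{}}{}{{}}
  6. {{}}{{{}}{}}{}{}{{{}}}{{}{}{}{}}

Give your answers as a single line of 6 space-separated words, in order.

Answer: no no yes no no no

Derivation:
String 1 '{}{{}}{{}{}}{{}{{}}{}}{{}{{}}{}{}}': depth seq [1 0 1 2 1 0 1 2 1 2 1 0 1 2 1 2 3 2 1 2 1 0 1 2 1 2 3 2 1 2 1 2 1 0]
  -> pairs=17 depth=3 groups=5 -> no
String 2 '{{}{}}{}{}{{}}{}{{{}}{{}}}{{}{{{}}}{}}{}': depth seq [1 2 1 2 1 0 1 0 1 0 1 2 1 0 1 0 1 2 3 2 1 2 3 2 1 0 1 2 1 2 3 4 3 2 1 2 1 0 1 0]
  -> pairs=20 depth=4 groups=8 -> no
String 3 '{{{{{{{{{}}}}}}}}{}{}{}}{}{}{}{}{}{}': depth seq [1 2 3 4 5 6 7 8 9 8 7 6 5 4 3 2 1 2 1 2 1 2 1 0 1 0 1 0 1 0 1 0 1 0 1 0]
  -> pairs=18 depth=9 groups=7 -> yes
String 4 '{}{{}{}{}{{}{}}}{}{{}{}{{{}}}}{{}{}}{{}}': depth seq [1 0 1 2 1 2 1 2 1 2 3 2 3 2 1 0 1 0 1 2 1 2 1 2 3 4 3 2 1 0 1 2 1 2 1 0 1 2 1 0]
  -> pairs=20 depth=4 groups=6 -> no
String 5 '{}{}{{{}{}{}{}{}{}}}{}{}{{}}{}{{}}': depth seq [1 0 1 0 1 2 3 2 3 2 3 2 3 2 3 2 3 2 1 0 1 0 1 0 1 2 1 0 1 0 1 2 1 0]
  -> pairs=17 depth=3 groups=8 -> no
String 6 '{{}}{{{}}{}}{}{}{{{}}}{{}{}{}{}}': depth seq [1 2 1 0 1 2 3 2 1 2 1 0 1 0 1 0 1 2 3 2 1 0 1 2 1 2 1 2 1 2 1 0]
  -> pairs=16 depth=3 groups=6 -> no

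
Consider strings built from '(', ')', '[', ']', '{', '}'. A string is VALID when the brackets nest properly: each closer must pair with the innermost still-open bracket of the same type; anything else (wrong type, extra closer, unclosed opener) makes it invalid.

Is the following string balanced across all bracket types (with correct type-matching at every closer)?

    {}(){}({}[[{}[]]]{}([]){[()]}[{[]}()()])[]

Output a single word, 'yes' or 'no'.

pos 0: push '{'; stack = {
pos 1: '}' matches '{'; pop; stack = (empty)
pos 2: push '('; stack = (
pos 3: ')' matches '('; pop; stack = (empty)
pos 4: push '{'; stack = {
pos 5: '}' matches '{'; pop; stack = (empty)
pos 6: push '('; stack = (
pos 7: push '{'; stack = ({
pos 8: '}' matches '{'; pop; stack = (
pos 9: push '['; stack = ([
pos 10: push '['; stack = ([[
pos 11: push '{'; stack = ([[{
pos 12: '}' matches '{'; pop; stack = ([[
pos 13: push '['; stack = ([[[
pos 14: ']' matches '['; pop; stack = ([[
pos 15: ']' matches '['; pop; stack = ([
pos 16: ']' matches '['; pop; stack = (
pos 17: push '{'; stack = ({
pos 18: '}' matches '{'; pop; stack = (
pos 19: push '('; stack = ((
pos 20: push '['; stack = (([
pos 21: ']' matches '['; pop; stack = ((
pos 22: ')' matches '('; pop; stack = (
pos 23: push '{'; stack = ({
pos 24: push '['; stack = ({[
pos 25: push '('; stack = ({[(
pos 26: ')' matches '('; pop; stack = ({[
pos 27: ']' matches '['; pop; stack = ({
pos 28: '}' matches '{'; pop; stack = (
pos 29: push '['; stack = ([
pos 30: push '{'; stack = ([{
pos 31: push '['; stack = ([{[
pos 32: ']' matches '['; pop; stack = ([{
pos 33: '}' matches '{'; pop; stack = ([
pos 34: push '('; stack = ([(
pos 35: ')' matches '('; pop; stack = ([
pos 36: push '('; stack = ([(
pos 37: ')' matches '('; pop; stack = ([
pos 38: ']' matches '['; pop; stack = (
pos 39: ')' matches '('; pop; stack = (empty)
pos 40: push '['; stack = [
pos 41: ']' matches '['; pop; stack = (empty)
end: stack empty → VALID
Verdict: properly nested → yes

Answer: yes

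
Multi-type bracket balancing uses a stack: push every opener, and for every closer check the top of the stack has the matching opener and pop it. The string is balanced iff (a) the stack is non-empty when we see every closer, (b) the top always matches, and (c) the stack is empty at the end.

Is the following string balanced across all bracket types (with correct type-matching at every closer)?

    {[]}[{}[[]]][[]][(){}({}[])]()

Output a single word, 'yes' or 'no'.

pos 0: push '{'; stack = {
pos 1: push '['; stack = {[
pos 2: ']' matches '['; pop; stack = {
pos 3: '}' matches '{'; pop; stack = (empty)
pos 4: push '['; stack = [
pos 5: push '{'; stack = [{
pos 6: '}' matches '{'; pop; stack = [
pos 7: push '['; stack = [[
pos 8: push '['; stack = [[[
pos 9: ']' matches '['; pop; stack = [[
pos 10: ']' matches '['; pop; stack = [
pos 11: ']' matches '['; pop; stack = (empty)
pos 12: push '['; stack = [
pos 13: push '['; stack = [[
pos 14: ']' matches '['; pop; stack = [
pos 15: ']' matches '['; pop; stack = (empty)
pos 16: push '['; stack = [
pos 17: push '('; stack = [(
pos 18: ')' matches '('; pop; stack = [
pos 19: push '{'; stack = [{
pos 20: '}' matches '{'; pop; stack = [
pos 21: push '('; stack = [(
pos 22: push '{'; stack = [({
pos 23: '}' matches '{'; pop; stack = [(
pos 24: push '['; stack = [([
pos 25: ']' matches '['; pop; stack = [(
pos 26: ')' matches '('; pop; stack = [
pos 27: ']' matches '['; pop; stack = (empty)
pos 28: push '('; stack = (
pos 29: ')' matches '('; pop; stack = (empty)
end: stack empty → VALID
Verdict: properly nested → yes

Answer: yes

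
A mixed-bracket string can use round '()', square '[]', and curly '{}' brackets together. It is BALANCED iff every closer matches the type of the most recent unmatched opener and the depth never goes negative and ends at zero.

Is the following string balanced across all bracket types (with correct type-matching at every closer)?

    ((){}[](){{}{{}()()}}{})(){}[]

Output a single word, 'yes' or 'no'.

Answer: yes

Derivation:
pos 0: push '('; stack = (
pos 1: push '('; stack = ((
pos 2: ')' matches '('; pop; stack = (
pos 3: push '{'; stack = ({
pos 4: '}' matches '{'; pop; stack = (
pos 5: push '['; stack = ([
pos 6: ']' matches '['; pop; stack = (
pos 7: push '('; stack = ((
pos 8: ')' matches '('; pop; stack = (
pos 9: push '{'; stack = ({
pos 10: push '{'; stack = ({{
pos 11: '}' matches '{'; pop; stack = ({
pos 12: push '{'; stack = ({{
pos 13: push '{'; stack = ({{{
pos 14: '}' matches '{'; pop; stack = ({{
pos 15: push '('; stack = ({{(
pos 16: ')' matches '('; pop; stack = ({{
pos 17: push '('; stack = ({{(
pos 18: ')' matches '('; pop; stack = ({{
pos 19: '}' matches '{'; pop; stack = ({
pos 20: '}' matches '{'; pop; stack = (
pos 21: push '{'; stack = ({
pos 22: '}' matches '{'; pop; stack = (
pos 23: ')' matches '('; pop; stack = (empty)
pos 24: push '('; stack = (
pos 25: ')' matches '('; pop; stack = (empty)
pos 26: push '{'; stack = {
pos 27: '}' matches '{'; pop; stack = (empty)
pos 28: push '['; stack = [
pos 29: ']' matches '['; pop; stack = (empty)
end: stack empty → VALID
Verdict: properly nested → yes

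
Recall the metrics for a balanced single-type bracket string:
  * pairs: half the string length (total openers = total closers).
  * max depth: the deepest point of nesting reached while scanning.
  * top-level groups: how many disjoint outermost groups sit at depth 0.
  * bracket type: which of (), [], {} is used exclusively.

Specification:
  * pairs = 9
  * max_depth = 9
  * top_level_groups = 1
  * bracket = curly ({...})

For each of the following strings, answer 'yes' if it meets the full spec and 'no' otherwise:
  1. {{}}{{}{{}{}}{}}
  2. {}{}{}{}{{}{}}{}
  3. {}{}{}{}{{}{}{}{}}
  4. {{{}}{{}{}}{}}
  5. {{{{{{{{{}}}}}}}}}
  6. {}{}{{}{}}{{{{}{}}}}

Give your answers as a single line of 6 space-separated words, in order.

Answer: no no no no yes no

Derivation:
String 1 '{{}}{{}{{}{}}{}}': depth seq [1 2 1 0 1 2 1 2 3 2 3 2 1 2 1 0]
  -> pairs=8 depth=3 groups=2 -> no
String 2 '{}{}{}{}{{}{}}{}': depth seq [1 0 1 0 1 0 1 0 1 2 1 2 1 0 1 0]
  -> pairs=8 depth=2 groups=6 -> no
String 3 '{}{}{}{}{{}{}{}{}}': depth seq [1 0 1 0 1 0 1 0 1 2 1 2 1 2 1 2 1 0]
  -> pairs=9 depth=2 groups=5 -> no
String 4 '{{{}}{{}{}}{}}': depth seq [1 2 3 2 1 2 3 2 3 2 1 2 1 0]
  -> pairs=7 depth=3 groups=1 -> no
String 5 '{{{{{{{{{}}}}}}}}}': depth seq [1 2 3 4 5 6 7 8 9 8 7 6 5 4 3 2 1 0]
  -> pairs=9 depth=9 groups=1 -> yes
String 6 '{}{}{{}{}}{{{{}{}}}}': depth seq [1 0 1 0 1 2 1 2 1 0 1 2 3 4 3 4 3 2 1 0]
  -> pairs=10 depth=4 groups=4 -> no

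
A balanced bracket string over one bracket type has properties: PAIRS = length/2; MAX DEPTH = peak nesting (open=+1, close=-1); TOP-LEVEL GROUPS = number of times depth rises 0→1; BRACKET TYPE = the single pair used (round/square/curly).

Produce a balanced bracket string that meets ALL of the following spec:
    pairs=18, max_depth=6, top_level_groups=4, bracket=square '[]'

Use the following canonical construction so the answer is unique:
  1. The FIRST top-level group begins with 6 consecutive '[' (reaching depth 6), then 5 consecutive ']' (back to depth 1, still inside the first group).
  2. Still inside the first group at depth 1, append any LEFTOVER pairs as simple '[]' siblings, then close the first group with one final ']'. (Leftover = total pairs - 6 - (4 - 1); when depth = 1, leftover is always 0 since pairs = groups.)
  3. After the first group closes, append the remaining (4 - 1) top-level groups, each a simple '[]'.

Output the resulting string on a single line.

Answer: [[[[[[]]]]][][][][][][][][][]][][][]

Derivation:
Spec: pairs=18 depth=6 groups=4
Leftover pairs = 18 - 6 - (4-1) = 9
First group: deep chain of depth 6 + 9 sibling pairs
Remaining 3 groups: simple '[]' each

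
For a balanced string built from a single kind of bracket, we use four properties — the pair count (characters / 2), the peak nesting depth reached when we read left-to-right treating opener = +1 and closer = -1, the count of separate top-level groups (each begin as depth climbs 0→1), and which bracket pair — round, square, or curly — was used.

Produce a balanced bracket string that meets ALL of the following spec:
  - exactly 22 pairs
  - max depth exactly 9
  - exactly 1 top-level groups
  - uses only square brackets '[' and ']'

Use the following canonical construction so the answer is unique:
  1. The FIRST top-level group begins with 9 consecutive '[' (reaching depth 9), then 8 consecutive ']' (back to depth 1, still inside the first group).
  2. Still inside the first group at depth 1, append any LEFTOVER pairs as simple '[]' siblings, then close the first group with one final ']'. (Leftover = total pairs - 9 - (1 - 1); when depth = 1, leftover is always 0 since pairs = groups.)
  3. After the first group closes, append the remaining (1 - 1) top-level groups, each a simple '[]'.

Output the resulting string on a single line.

Spec: pairs=22 depth=9 groups=1
Leftover pairs = 22 - 9 - (1-1) = 13
First group: deep chain of depth 9 + 13 sibling pairs
Remaining 0 groups: simple '[]' each

Answer: [[[[[[[[[]]]]]]]][][][][][][][][][][][][][]]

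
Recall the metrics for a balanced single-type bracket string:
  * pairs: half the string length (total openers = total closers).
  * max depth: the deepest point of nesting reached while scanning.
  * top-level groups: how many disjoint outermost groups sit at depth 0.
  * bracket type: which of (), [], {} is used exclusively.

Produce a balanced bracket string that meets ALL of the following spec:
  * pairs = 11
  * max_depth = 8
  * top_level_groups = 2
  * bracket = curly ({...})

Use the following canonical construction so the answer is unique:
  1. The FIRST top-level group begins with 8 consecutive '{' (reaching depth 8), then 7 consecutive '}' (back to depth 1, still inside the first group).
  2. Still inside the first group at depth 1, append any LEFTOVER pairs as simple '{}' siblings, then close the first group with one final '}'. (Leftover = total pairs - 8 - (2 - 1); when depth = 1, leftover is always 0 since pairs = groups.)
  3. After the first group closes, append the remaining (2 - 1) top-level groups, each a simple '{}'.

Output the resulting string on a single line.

Answer: {{{{{{{{}}}}}}}{}{}}{}

Derivation:
Spec: pairs=11 depth=8 groups=2
Leftover pairs = 11 - 8 - (2-1) = 2
First group: deep chain of depth 8 + 2 sibling pairs
Remaining 1 groups: simple '{}' each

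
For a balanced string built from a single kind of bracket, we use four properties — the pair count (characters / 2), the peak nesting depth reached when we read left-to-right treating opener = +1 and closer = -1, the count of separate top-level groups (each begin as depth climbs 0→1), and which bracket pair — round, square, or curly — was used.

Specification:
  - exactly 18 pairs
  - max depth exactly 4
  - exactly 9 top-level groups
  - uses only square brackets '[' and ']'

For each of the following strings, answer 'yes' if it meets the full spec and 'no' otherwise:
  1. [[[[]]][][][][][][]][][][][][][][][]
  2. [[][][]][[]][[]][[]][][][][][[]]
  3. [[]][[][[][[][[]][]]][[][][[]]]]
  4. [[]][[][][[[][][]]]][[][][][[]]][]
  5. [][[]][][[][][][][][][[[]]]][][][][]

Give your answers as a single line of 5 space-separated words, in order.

String 1 '[[[[]]][][][][][][]][][][][][][][][]': depth seq [1 2 3 4 3 2 1 2 1 2 1 2 1 2 1 2 1 2 1 0 1 0 1 0 1 0 1 0 1 0 1 0 1 0 1 0]
  -> pairs=18 depth=4 groups=9 -> yes
String 2 '[[][][]][[]][[]][[]][][][][][[]]': depth seq [1 2 1 2 1 2 1 0 1 2 1 0 1 2 1 0 1 2 1 0 1 0 1 0 1 0 1 0 1 2 1 0]
  -> pairs=16 depth=2 groups=9 -> no
String 3 '[[]][[][[][[][[]][]]][[][][[]]]]': depth seq [1 2 1 0 1 2 1 2 3 2 3 4 3 4 5 4 3 4 3 2 1 2 3 2 3 2 3 4 3 2 1 0]
  -> pairs=16 depth=5 groups=2 -> no
String 4 '[[]][[][][[[][][]]]][[][][][[]]][]': depth seq [1 2 1 0 1 2 1 2 1 2 3 4 3 4 3 4 3 2 1 0 1 2 1 2 1 2 1 2 3 2 1 0 1 0]
  -> pairs=17 depth=4 groups=4 -> no
String 5 '[][[]][][[][][][][][][[[]]]][][][][]': depth seq [1 0 1 2 1 0 1 0 1 2 1 2 1 2 1 2 1 2 1 2 1 2 3 4 3 2 1 0 1 0 1 0 1 0 1 0]
  -> pairs=18 depth=4 groups=8 -> no

Answer: yes no no no no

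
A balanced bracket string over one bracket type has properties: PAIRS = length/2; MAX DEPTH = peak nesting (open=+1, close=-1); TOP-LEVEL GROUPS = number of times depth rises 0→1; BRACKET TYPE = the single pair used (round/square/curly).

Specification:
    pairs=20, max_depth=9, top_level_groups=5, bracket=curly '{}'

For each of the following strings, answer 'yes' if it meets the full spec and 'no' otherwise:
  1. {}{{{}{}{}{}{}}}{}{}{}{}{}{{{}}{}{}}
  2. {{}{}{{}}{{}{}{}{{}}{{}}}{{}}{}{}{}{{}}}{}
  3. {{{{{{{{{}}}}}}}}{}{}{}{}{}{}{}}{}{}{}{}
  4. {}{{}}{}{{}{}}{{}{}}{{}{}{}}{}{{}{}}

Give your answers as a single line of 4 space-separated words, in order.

String 1 '{}{{{}{}{}{}{}}}{}{}{}{}{}{{{}}{}{}}': depth seq [1 0 1 2 3 2 3 2 3 2 3 2 3 2 1 0 1 0 1 0 1 0 1 0 1 0 1 2 3 2 1 2 1 2 1 0]
  -> pairs=18 depth=3 groups=8 -> no
String 2 '{{}{}{{}}{{}{}{}{{}}{{}}}{{}}{}{}{}{{}}}{}': depth seq [1 2 1 2 1 2 3 2 1 2 3 2 3 2 3 2 3 4 3 2 3 4 3 2 1 2 3 2 1 2 1 2 1 2 1 2 3 2 1 0 1 0]
  -> pairs=21 depth=4 groups=2 -> no
String 3 '{{{{{{{{{}}}}}}}}{}{}{}{}{}{}{}}{}{}{}{}': depth seq [1 2 3 4 5 6 7 8 9 8 7 6 5 4 3 2 1 2 1 2 1 2 1 2 1 2 1 2 1 2 1 0 1 0 1 0 1 0 1 0]
  -> pairs=20 depth=9 groups=5 -> yes
String 4 '{}{{}}{}{{}{}}{{}{}}{{}{}{}}{}{{}{}}': depth seq [1 0 1 2 1 0 1 0 1 2 1 2 1 0 1 2 1 2 1 0 1 2 1 2 1 2 1 0 1 0 1 2 1 2 1 0]
  -> pairs=18 depth=2 groups=8 -> no

Answer: no no yes no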